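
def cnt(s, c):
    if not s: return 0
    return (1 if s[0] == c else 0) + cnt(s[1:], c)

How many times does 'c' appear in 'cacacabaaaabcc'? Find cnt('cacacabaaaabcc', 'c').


s[0]='c' == 'c' -> 1
s[0]='a' != 'c' -> 0
s[0]='c' == 'c' -> 1
s[0]='a' != 'c' -> 0
s[0]='c' == 'c' -> 1
s[0]='a' != 'c' -> 0
s[0]='b' != 'c' -> 0
s[0]='a' != 'c' -> 0
s[0]='a' != 'c' -> 0
s[0]='a' != 'c' -> 0
s[0]='a' != 'c' -> 0
s[0]='b' != 'c' -> 0
s[0]='c' == 'c' -> 1
s[0]='c' == 'c' -> 1
Sum: 1 + 0 + 1 + 0 + 1 + 0 + 0 + 0 + 0 + 0 + 0 + 0 + 1 + 1 = 5

5


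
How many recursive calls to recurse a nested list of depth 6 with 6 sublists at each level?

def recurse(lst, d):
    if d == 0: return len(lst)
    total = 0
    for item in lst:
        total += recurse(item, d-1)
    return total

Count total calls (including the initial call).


At depth 0 (root): 1 call
At depth 1: each of 1 parents calls recurse on 6 children = 6 calls
At depth 2: each of 6 parents calls recurse on 6 children = 36 calls
At depth 3: each of 36 parents calls recurse on 6 children = 216 calls
At depth 4: each of 216 parents calls recurse on 6 children = 1296 calls
At depth 5: each of 1296 parents calls recurse on 6 children = 7776 calls
At depth 6: each of 7776 parents calls recurse on 6 children = 46656 calls
Total: 1 + 6 + 36 + 216 + 1296 + 7776 + 46656 = 55987

55987


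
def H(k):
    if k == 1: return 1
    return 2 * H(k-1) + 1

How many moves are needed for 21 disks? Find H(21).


H(21) = 2 * H(20) + 1
H(20) = 2 * H(19) + 1
H(19) = 2 * H(18) + 1
H(18) = 2 * H(17) + 1
H(17) = 2 * H(16) + 1
H(16) = 2 * H(15) + 1
H(15) = 2 * H(14) + 1
H(14) = 2 * H(13) + 1
H(13) = 2 * H(12) + 1
H(12) = 2 * H(11) + 1
H(11) = 2 * H(10) + 1
H(10) = 2 * H(9) + 1
H(9) = 2 * H(8) + 1
H(8) = 2 * H(7) + 1
H(7) = 2 * H(6) + 1
H(6) = 2 * H(5) + 1
H(5) = 2 * H(4) + 1
H(4) = 2 * H(3) + 1
H(3) = 2 * H(2) + 1
H(2) = 2 * H(1) + 1
H(1) = 1  (base case)
H(2) = 2 * 1 + 1 = 3
H(3) = 2 * 3 + 1 = 7
H(4) = 2 * 7 + 1 = 15
H(5) = 2 * 15 + 1 = 31
H(6) = 2 * 31 + 1 = 63
H(7) = 2 * 63 + 1 = 127
H(8) = 2 * 127 + 1 = 255
H(9) = 2 * 255 + 1 = 511
H(10) = 2 * 511 + 1 = 1023
H(11) = 2 * 1023 + 1 = 2047
H(12) = 2 * 2047 + 1 = 4095
H(13) = 2 * 4095 + 1 = 8191
H(14) = 2 * 8191 + 1 = 16383
H(15) = 2 * 16383 + 1 = 32767
H(16) = 2 * 32767 + 1 = 65535
H(17) = 2 * 65535 + 1 = 131071
H(18) = 2 * 131071 + 1 = 262143
H(19) = 2 * 262143 + 1 = 524287
H(20) = 2 * 524287 + 1 = 1048575
H(21) = 2 * 1048575 + 1 = 2097151

2097151


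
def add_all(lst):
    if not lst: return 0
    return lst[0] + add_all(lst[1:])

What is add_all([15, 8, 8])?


add_all([15, 8, 8]) = 15 + add_all([8, 8])
add_all([8, 8]) = 8 + add_all([8])
add_all([8]) = 8 + add_all([])
add_all([]) = 0  (base case)
Total: 15 + 8 + 8 + 0 = 31

31


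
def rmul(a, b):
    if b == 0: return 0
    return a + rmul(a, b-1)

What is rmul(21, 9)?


rmul(21, 9) = 21 + rmul(21, 8)
rmul(21, 8) = 21 + rmul(21, 7)
rmul(21, 7) = 21 + rmul(21, 6)
rmul(21, 6) = 21 + rmul(21, 5)
rmul(21, 5) = 21 + rmul(21, 4)
rmul(21, 4) = 21 + rmul(21, 3)
rmul(21, 3) = 21 + rmul(21, 2)
rmul(21, 2) = 21 + rmul(21, 1)
rmul(21, 1) = 21 + rmul(21, 0)
rmul(21, 0) = 0  (base case)
Total: 21 + 21 + 21 + 21 + 21 + 21 + 21 + 21 + 21 + 0 = 189

189


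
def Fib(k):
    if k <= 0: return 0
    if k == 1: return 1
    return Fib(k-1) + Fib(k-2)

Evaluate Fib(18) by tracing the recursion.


Computing Fib(18) bottom-up:
Fib(0) = 0
Fib(1) = 1
Fib(2) = Fib(1) + Fib(0) = 1 + 0 = 1
Fib(3) = Fib(2) + Fib(1) = 1 + 1 = 2
Fib(4) = Fib(3) + Fib(2) = 2 + 1 = 3
Fib(5) = Fib(4) + Fib(3) = 3 + 2 = 5
Fib(6) = Fib(5) + Fib(4) = 5 + 3 = 8
Fib(7) = Fib(6) + Fib(5) = 8 + 5 = 13
Fib(8) = Fib(7) + Fib(6) = 13 + 8 = 21
Fib(9) = Fib(8) + Fib(7) = 21 + 13 = 34
Fib(10) = Fib(9) + Fib(8) = 34 + 21 = 55
Fib(11) = Fib(10) + Fib(9) = 55 + 34 = 89
Fib(12) = Fib(11) + Fib(10) = 89 + 55 = 144
Fib(13) = Fib(12) + Fib(11) = 144 + 89 = 233
Fib(14) = Fib(13) + Fib(12) = 233 + 144 = 377
Fib(15) = Fib(14) + Fib(13) = 377 + 233 = 610
Fib(16) = Fib(15) + Fib(14) = 610 + 377 = 987
Fib(17) = Fib(16) + Fib(15) = 987 + 610 = 1597
Fib(18) = Fib(17) + Fib(16) = 1597 + 987 = 2584

2584


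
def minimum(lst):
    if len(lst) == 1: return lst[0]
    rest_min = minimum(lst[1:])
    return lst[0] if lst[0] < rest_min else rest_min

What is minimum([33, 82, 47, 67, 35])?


minimum([33, 82, 47, 67, 35]): compare 33 with minimum([82, 47, 67, 35])
minimum([82, 47, 67, 35]): compare 82 with minimum([47, 67, 35])
minimum([47, 67, 35]): compare 47 with minimum([67, 35])
minimum([67, 35]): compare 67 with minimum([35])
minimum([35]) = 35  (base case)
Compare 67 with 35 -> 35
Compare 47 with 35 -> 35
Compare 82 with 35 -> 35
Compare 33 with 35 -> 33

33


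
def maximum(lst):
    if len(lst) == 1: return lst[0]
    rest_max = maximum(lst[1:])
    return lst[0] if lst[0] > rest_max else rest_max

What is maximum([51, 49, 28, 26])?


maximum([51, 49, 28, 26]): compare 51 with maximum([49, 28, 26])
maximum([49, 28, 26]): compare 49 with maximum([28, 26])
maximum([28, 26]): compare 28 with maximum([26])
maximum([26]) = 26  (base case)
Compare 28 with 26 -> 28
Compare 49 with 28 -> 49
Compare 51 with 49 -> 51

51


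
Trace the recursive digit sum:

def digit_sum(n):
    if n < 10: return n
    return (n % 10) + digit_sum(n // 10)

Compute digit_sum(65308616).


digit_sum(65308616) = 6 + digit_sum(6530861)
digit_sum(6530861) = 1 + digit_sum(653086)
digit_sum(653086) = 6 + digit_sum(65308)
digit_sum(65308) = 8 + digit_sum(6530)
digit_sum(6530) = 0 + digit_sum(653)
digit_sum(653) = 3 + digit_sum(65)
digit_sum(65) = 5 + digit_sum(6)
digit_sum(6) = 6  (base case)
Total: 6 + 1 + 6 + 8 + 0 + 3 + 5 + 6 = 35

35


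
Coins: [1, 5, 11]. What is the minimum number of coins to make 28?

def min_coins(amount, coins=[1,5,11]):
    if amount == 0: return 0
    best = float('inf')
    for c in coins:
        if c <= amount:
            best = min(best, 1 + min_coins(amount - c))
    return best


Building up with DP:
min_coins(0) = 0
min_coins(1) = min(1+min_coins(0)=1+0=1) = 1
min_coins(2) = min(1+min_coins(1)=1+1=2) = 2
min_coins(3) = min(1+min_coins(2)=1+2=3) = 3
min_coins(4) = min(1+min_coins(3)=1+3=4) = 4
min_coins(5) = min(1+min_coins(4)=1+4=5, 1+min_coins(0)=1+0=1) = 1
min_coins(6) = min(1+min_coins(5)=1+1=2, 1+min_coins(1)=1+1=2) = 2
min_coins(7) = min(1+min_coins(6)=1+2=3, 1+min_coins(2)=1+2=3) = 3
min_coins(8) = min(1+min_coins(7)=1+3=4, 1+min_coins(3)=1+3=4) = 4
min_coins(9) = min(1+min_coins(8)=1+4=5, 1+min_coins(4)=1+4=5) = 5
min_coins(10) = min(1+min_coins(9)=1+5=6, 1+min_coins(5)=1+1=2) = 2
min_coins(11) = min(1+min_coins(10)=1+2=3, 1+min_coins(6)=1+2=3, 1+min_coins(0)=1+0=1) = 1
min_coins(12) = min(1+min_coins(11)=1+1=2, 1+min_coins(7)=1+3=4, 1+min_coins(1)=1+1=2) = 2
min_coins(13) = min(1+min_coins(12)=1+2=3, 1+min_coins(8)=1+4=5, 1+min_coins(2)=1+2=3) = 3
min_coins(14) = min(1+min_coins(13)=1+3=4, 1+min_coins(9)=1+5=6, 1+min_coins(3)=1+3=4) = 4
min_coins(15) = min(1+min_coins(14)=1+4=5, 1+min_coins(10)=1+2=3, 1+min_coins(4)=1+4=5) = 3
min_coins(16) = min(1+min_coins(15)=1+3=4, 1+min_coins(11)=1+1=2, 1+min_coins(5)=1+1=2) = 2
min_coins(17) = min(1+min_coins(16)=1+2=3, 1+min_coins(12)=1+2=3, 1+min_coins(6)=1+2=3) = 3
min_coins(18) = min(1+min_coins(17)=1+3=4, 1+min_coins(13)=1+3=4, 1+min_coins(7)=1+3=4) = 4
min_coins(19) = min(1+min_coins(18)=1+4=5, 1+min_coins(14)=1+4=5, 1+min_coins(8)=1+4=5) = 5
min_coins(20) = min(1+min_coins(19)=1+5=6, 1+min_coins(15)=1+3=4, 1+min_coins(9)=1+5=6) = 4
min_coins(21) = min(1+min_coins(20)=1+4=5, 1+min_coins(16)=1+2=3, 1+min_coins(10)=1+2=3) = 3
min_coins(22) = min(1+min_coins(21)=1+3=4, 1+min_coins(17)=1+3=4, 1+min_coins(11)=1+1=2) = 2
min_coins(23) = min(1+min_coins(22)=1+2=3, 1+min_coins(18)=1+4=5, 1+min_coins(12)=1+2=3) = 3
min_coins(24) = min(1+min_coins(23)=1+3=4, 1+min_coins(19)=1+5=6, 1+min_coins(13)=1+3=4) = 4
min_coins(25) = min(1+min_coins(24)=1+4=5, 1+min_coins(20)=1+4=5, 1+min_coins(14)=1+4=5) = 5
min_coins(26) = min(1+min_coins(25)=1+5=6, 1+min_coins(21)=1+3=4, 1+min_coins(15)=1+3=4) = 4
min_coins(27) = min(1+min_coins(26)=1+4=5, 1+min_coins(22)=1+2=3, 1+min_coins(16)=1+2=3) = 3
min_coins(28) = min(1+min_coins(27)=1+3=4, 1+min_coins(23)=1+3=4, 1+min_coins(17)=1+3=4) = 4

4


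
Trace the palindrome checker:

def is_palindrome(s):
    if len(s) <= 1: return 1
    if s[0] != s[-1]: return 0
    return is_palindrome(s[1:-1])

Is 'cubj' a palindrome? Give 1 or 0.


is_palindrome('cubj'): s[0]='c' != s[-1]='j' -> return 0
Result: 0 (not a palindrome)

0


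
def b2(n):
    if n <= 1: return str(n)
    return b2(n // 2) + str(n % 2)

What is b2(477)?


b2(477) = b2(238) + '1'
b2(238) = b2(119) + '0'
b2(119) = b2(59) + '1'
b2(59) = b2(29) + '1'
b2(29) = b2(14) + '1'
b2(14) = b2(7) + '0'
b2(7) = b2(3) + '1'
b2(3) = b2(1) + '1'
b2(1) = '1'  (base case)
Concatenating: '1' + '1' + '1' + '0' + '1' + '1' + '1' + '0' + '1' = '111011101'

111011101


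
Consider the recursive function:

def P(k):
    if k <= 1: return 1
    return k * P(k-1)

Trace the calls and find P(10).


P(10)
= 10 * P(9)
= 10 * 9 * P(8)
= 10 * 9 * 8 * P(7)
= 10 * 9 * 8 * 7 * P(6)
= 10 * 9 * 8 * 7 * 6 * P(5)
= 10 * 9 * 8 * 7 * 6 * 5 * P(4)
= 10 * 9 * 8 * 7 * 6 * 5 * 4 * P(3)
= 10 * 9 * 8 * 7 * 6 * 5 * 4 * 3 * P(2)
= 10 * 9 * 8 * 7 * 6 * 5 * 4 * 3 * 2 * P(1)
= 10 * 9 * 8 * 7 * 6 * 5 * 4 * 3 * 2 * 1
= 3628800

3628800


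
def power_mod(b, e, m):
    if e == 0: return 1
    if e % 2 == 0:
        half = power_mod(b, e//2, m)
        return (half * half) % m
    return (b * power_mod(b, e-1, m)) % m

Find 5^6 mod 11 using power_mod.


power_mod(5, 6, 11): e is even, compute power_mod(5, 3, 11)
  power_mod(5, 3, 11): e is odd, compute power_mod(5, 2, 11)
    power_mod(5, 2, 11): e is even, compute power_mod(5, 1, 11)
      power_mod(5, 1, 11): e is odd, compute power_mod(5, 0, 11)
        power_mod(5, 0, 11) = 1
      (5 * 1) % 11 = 5
    half=5, (5*5) % 11 = 3
  (5 * 3) % 11 = 4
half=4, (4*4) % 11 = 5

5


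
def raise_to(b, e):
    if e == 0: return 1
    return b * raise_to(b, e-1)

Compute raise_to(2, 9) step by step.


raise_to(2, 9)
= 2 * raise_to(2, 8)
= 2 * 2 * raise_to(2, 7)
= 2 * 2 * 2 * raise_to(2, 6)
= 2 * 2 * 2 * 2 * raise_to(2, 5)
= 2 * 2 * 2 * 2 * 2 * raise_to(2, 4)
= 2 * 2 * 2 * 2 * 2 * 2 * raise_to(2, 3)
= 2 * 2 * 2 * 2 * 2 * 2 * 2 * raise_to(2, 2)
= 2 * 2 * 2 * 2 * 2 * 2 * 2 * 2 * raise_to(2, 1)
= 2 * 2 * 2 * 2 * 2 * 2 * 2 * 2 * 2 * raise_to(2, 0)
= 2 * 2 * 2 * 2 * 2 * 2 * 2 * 2 * 2 * 1
= 512

512


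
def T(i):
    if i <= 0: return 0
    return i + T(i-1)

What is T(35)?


T(35)
= 35 + 34 + 33 + 32 + 31 + 30 + 29 + 28 + 27 + 26 + 25 + 24 + 23 + 22 + 21 + 20 + 19 + 18 + 17 + 16 + 15 + 14 + 13 + 12 + 11 + 10 + 9 + 8 + 7 + 6 + 5 + 4 + 3 + 2 + 1 + T(0)
= 35 + 34 + 33 + 32 + 31 + 30 + 29 + 28 + 27 + 26 + 25 + 24 + 23 + 22 + 21 + 20 + 19 + 18 + 17 + 16 + 15 + 14 + 13 + 12 + 11 + 10 + 9 + 8 + 7 + 6 + 5 + 4 + 3 + 2 + 1 + 0
= 630

630


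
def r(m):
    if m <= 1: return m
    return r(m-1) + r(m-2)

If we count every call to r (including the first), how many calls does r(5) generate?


Let C(n) = total calls for r(n)
C(0) = 1, C(1) = 1
C(2) = 1 + C(1) + C(0) = 1 + 1 + 1 = 3
C(3) = 1 + C(2) + C(1) = 1 + 3 + 1 = 5
C(4) = 1 + C(3) + C(2) = 1 + 5 + 3 = 9
C(5) = 1 + C(4) + C(3) = 1 + 9 + 5 = 15

15


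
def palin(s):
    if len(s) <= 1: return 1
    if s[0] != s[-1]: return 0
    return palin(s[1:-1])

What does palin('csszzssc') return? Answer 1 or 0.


palin('csszzssc'): s[0]='c' == s[-1]='c' -> check palin('sszzss')
palin('sszzss'): s[0]='s' == s[-1]='s' -> check palin('szzs')
palin('szzs'): s[0]='s' == s[-1]='s' -> check palin('zz')
palin('zz'): s[0]='z' == s[-1]='z' -> check palin('')
palin(''): len <= 1 -> return 1  (base case)
Result: 1 (palindrome)

1


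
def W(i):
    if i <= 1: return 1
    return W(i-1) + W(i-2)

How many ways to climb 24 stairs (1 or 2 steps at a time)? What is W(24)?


Building up from base cases:
W(0) = 1
W(1) = 1
W(2) = W(1) + W(0) = 1 + 1 = 2
W(3) = W(2) + W(1) = 2 + 1 = 3
W(4) = W(3) + W(2) = 3 + 2 = 5
W(5) = W(4) + W(3) = 5 + 3 = 8
W(6) = W(5) + W(4) = 8 + 5 = 13
W(7) = W(6) + W(5) = 13 + 8 = 21
W(8) = W(7) + W(6) = 21 + 13 = 34
W(9) = W(8) + W(7) = 34 + 21 = 55
W(10) = W(9) + W(8) = 55 + 34 = 89
W(11) = W(10) + W(9) = 89 + 55 = 144
W(12) = W(11) + W(10) = 144 + 89 = 233
W(13) = W(12) + W(11) = 233 + 144 = 377
W(14) = W(13) + W(12) = 377 + 233 = 610
W(15) = W(14) + W(13) = 610 + 377 = 987
W(16) = W(15) + W(14) = 987 + 610 = 1597
W(17) = W(16) + W(15) = 1597 + 987 = 2584
W(18) = W(17) + W(16) = 2584 + 1597 = 4181
W(19) = W(18) + W(17) = 4181 + 2584 = 6765
W(20) = W(19) + W(18) = 6765 + 4181 = 10946
W(21) = W(20) + W(19) = 10946 + 6765 = 17711
W(22) = W(21) + W(20) = 17711 + 10946 = 28657
W(23) = W(22) + W(21) = 28657 + 17711 = 46368
W(24) = W(23) + W(22) = 46368 + 28657 = 75025

75025


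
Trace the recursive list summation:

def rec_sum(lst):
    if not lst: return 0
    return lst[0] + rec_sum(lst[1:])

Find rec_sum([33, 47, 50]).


rec_sum([33, 47, 50]) = 33 + rec_sum([47, 50])
rec_sum([47, 50]) = 47 + rec_sum([50])
rec_sum([50]) = 50 + rec_sum([])
rec_sum([]) = 0  (base case)
Total: 33 + 47 + 50 + 0 = 130

130


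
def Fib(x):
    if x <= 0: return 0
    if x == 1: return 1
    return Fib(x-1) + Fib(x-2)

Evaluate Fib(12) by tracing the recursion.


Computing Fib(12) bottom-up:
Fib(0) = 0
Fib(1) = 1
Fib(2) = Fib(1) + Fib(0) = 1 + 0 = 1
Fib(3) = Fib(2) + Fib(1) = 1 + 1 = 2
Fib(4) = Fib(3) + Fib(2) = 2 + 1 = 3
Fib(5) = Fib(4) + Fib(3) = 3 + 2 = 5
Fib(6) = Fib(5) + Fib(4) = 5 + 3 = 8
Fib(7) = Fib(6) + Fib(5) = 8 + 5 = 13
Fib(8) = Fib(7) + Fib(6) = 13 + 8 = 21
Fib(9) = Fib(8) + Fib(7) = 21 + 13 = 34
Fib(10) = Fib(9) + Fib(8) = 34 + 21 = 55
Fib(11) = Fib(10) + Fib(9) = 55 + 34 = 89
Fib(12) = Fib(11) + Fib(10) = 89 + 55 = 144

144


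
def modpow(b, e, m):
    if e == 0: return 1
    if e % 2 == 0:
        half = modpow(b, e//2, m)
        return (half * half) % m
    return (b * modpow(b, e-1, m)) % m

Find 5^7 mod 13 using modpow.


modpow(5, 7, 13): e is odd, compute modpow(5, 6, 13)
  modpow(5, 6, 13): e is even, compute modpow(5, 3, 13)
    modpow(5, 3, 13): e is odd, compute modpow(5, 2, 13)
      modpow(5, 2, 13): e is even, compute modpow(5, 1, 13)
        modpow(5, 1, 13): e is odd, compute modpow(5, 0, 13)
          modpow(5, 0, 13) = 1
        (5 * 1) % 13 = 5
      half=5, (5*5) % 13 = 12
    (5 * 12) % 13 = 8
  half=8, (8*8) % 13 = 12
(5 * 12) % 13 = 8

8


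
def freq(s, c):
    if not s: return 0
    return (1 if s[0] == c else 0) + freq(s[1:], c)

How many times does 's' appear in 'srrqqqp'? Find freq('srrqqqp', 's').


s[0]='s' == 's' -> 1
s[0]='r' != 's' -> 0
s[0]='r' != 's' -> 0
s[0]='q' != 's' -> 0
s[0]='q' != 's' -> 0
s[0]='q' != 's' -> 0
s[0]='p' != 's' -> 0
Sum: 1 + 0 + 0 + 0 + 0 + 0 + 0 = 1

1


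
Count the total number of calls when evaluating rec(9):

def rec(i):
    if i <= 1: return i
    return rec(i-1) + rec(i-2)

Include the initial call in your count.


Let C(n) = total calls for rec(n)
C(0) = 1, C(1) = 1
C(2) = 1 + C(1) + C(0) = 1 + 1 + 1 = 3
C(3) = 1 + C(2) + C(1) = 1 + 3 + 1 = 5
C(4) = 1 + C(3) + C(2) = 1 + 5 + 3 = 9
C(5) = 1 + C(4) + C(3) = 1 + 9 + 5 = 15
C(6) = 1 + C(5) + C(4) = 1 + 15 + 9 = 25
C(7) = 1 + C(6) + C(5) = 1 + 25 + 15 = 41
C(8) = 1 + C(7) + C(6) = 1 + 41 + 25 = 67
C(9) = 1 + C(8) + C(7) = 1 + 67 + 41 = 109

109


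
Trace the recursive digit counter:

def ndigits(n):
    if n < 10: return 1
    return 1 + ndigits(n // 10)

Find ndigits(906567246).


ndigits(906567246) = 1 + ndigits(90656724)
ndigits(90656724) = 1 + ndigits(9065672)
ndigits(9065672) = 1 + ndigits(906567)
ndigits(906567) = 1 + ndigits(90656)
ndigits(90656) = 1 + ndigits(9065)
ndigits(9065) = 1 + ndigits(906)
ndigits(906) = 1 + ndigits(90)
ndigits(90) = 1 + ndigits(9)
ndigits(9) = 1  (base case: 9 < 10)
Unwinding: 1 + 1 + 1 + 1 + 1 + 1 + 1 + 1 + 1 = 9

9


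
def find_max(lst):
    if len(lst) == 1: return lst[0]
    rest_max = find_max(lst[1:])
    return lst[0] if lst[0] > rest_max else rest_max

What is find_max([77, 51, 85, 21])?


find_max([77, 51, 85, 21]): compare 77 with find_max([51, 85, 21])
find_max([51, 85, 21]): compare 51 with find_max([85, 21])
find_max([85, 21]): compare 85 with find_max([21])
find_max([21]) = 21  (base case)
Compare 85 with 21 -> 85
Compare 51 with 85 -> 85
Compare 77 with 85 -> 85

85


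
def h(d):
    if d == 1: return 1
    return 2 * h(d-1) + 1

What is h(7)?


h(7) = 2 * h(6) + 1
h(6) = 2 * h(5) + 1
h(5) = 2 * h(4) + 1
h(4) = 2 * h(3) + 1
h(3) = 2 * h(2) + 1
h(2) = 2 * h(1) + 1
h(1) = 1  (base case)
h(2) = 2 * 1 + 1 = 3
h(3) = 2 * 3 + 1 = 7
h(4) = 2 * 7 + 1 = 15
h(5) = 2 * 15 + 1 = 31
h(6) = 2 * 31 + 1 = 63
h(7) = 2 * 63 + 1 = 127

127


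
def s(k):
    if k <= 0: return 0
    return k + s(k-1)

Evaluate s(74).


s(74)
= 74 + 73 + 72 + 71 + 70 + 69 + 68 + 67 + 66 + 65 + 64 + 63 + 62 + 61 + 60 + 59 + 58 + 57 + 56 + 55 + 54 + 53 + 52 + 51 + 50 + 49 + 48 + 47 + 46 + 45 + 44 + 43 + 42 + 41 + 40 + 39 + 38 + 37 + 36 + 35 + 34 + 33 + 32 + 31 + 30 + 29 + 28 + 27 + 26 + 25 + 24 + 23 + 22 + 21 + 20 + 19 + 18 + 17 + 16 + 15 + 14 + 13 + 12 + 11 + 10 + 9 + 8 + 7 + 6 + 5 + 4 + 3 + 2 + 1 + s(0)
= 74 + 73 + 72 + 71 + 70 + 69 + 68 + 67 + 66 + 65 + 64 + 63 + 62 + 61 + 60 + 59 + 58 + 57 + 56 + 55 + 54 + 53 + 52 + 51 + 50 + 49 + 48 + 47 + 46 + 45 + 44 + 43 + 42 + 41 + 40 + 39 + 38 + 37 + 36 + 35 + 34 + 33 + 32 + 31 + 30 + 29 + 28 + 27 + 26 + 25 + 24 + 23 + 22 + 21 + 20 + 19 + 18 + 17 + 16 + 15 + 14 + 13 + 12 + 11 + 10 + 9 + 8 + 7 + 6 + 5 + 4 + 3 + 2 + 1 + 0
= 2775

2775


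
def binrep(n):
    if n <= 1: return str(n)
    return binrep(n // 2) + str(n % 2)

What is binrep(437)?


binrep(437) = binrep(218) + '1'
binrep(218) = binrep(109) + '0'
binrep(109) = binrep(54) + '1'
binrep(54) = binrep(27) + '0'
binrep(27) = binrep(13) + '1'
binrep(13) = binrep(6) + '1'
binrep(6) = binrep(3) + '0'
binrep(3) = binrep(1) + '1'
binrep(1) = '1'  (base case)
Concatenating: '1' + '1' + '0' + '1' + '1' + '0' + '1' + '0' + '1' = '110110101'

110110101


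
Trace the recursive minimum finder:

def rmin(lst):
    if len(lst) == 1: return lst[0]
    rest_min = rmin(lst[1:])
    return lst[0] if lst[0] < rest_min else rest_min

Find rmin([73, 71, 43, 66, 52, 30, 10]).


rmin([73, 71, 43, 66, 52, 30, 10]): compare 73 with rmin([71, 43, 66, 52, 30, 10])
rmin([71, 43, 66, 52, 30, 10]): compare 71 with rmin([43, 66, 52, 30, 10])
rmin([43, 66, 52, 30, 10]): compare 43 with rmin([66, 52, 30, 10])
rmin([66, 52, 30, 10]): compare 66 with rmin([52, 30, 10])
rmin([52, 30, 10]): compare 52 with rmin([30, 10])
rmin([30, 10]): compare 30 with rmin([10])
rmin([10]) = 10  (base case)
Compare 30 with 10 -> 10
Compare 52 with 10 -> 10
Compare 66 with 10 -> 10
Compare 43 with 10 -> 10
Compare 71 with 10 -> 10
Compare 73 with 10 -> 10

10


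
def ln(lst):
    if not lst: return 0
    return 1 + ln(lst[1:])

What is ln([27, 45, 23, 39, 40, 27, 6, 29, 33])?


ln([27, 45, 23, 39, 40, 27, 6, 29, 33]) = 1 + ln([45, 23, 39, 40, 27, 6, 29, 33])
ln([45, 23, 39, 40, 27, 6, 29, 33]) = 1 + ln([23, 39, 40, 27, 6, 29, 33])
ln([23, 39, 40, 27, 6, 29, 33]) = 1 + ln([39, 40, 27, 6, 29, 33])
ln([39, 40, 27, 6, 29, 33]) = 1 + ln([40, 27, 6, 29, 33])
ln([40, 27, 6, 29, 33]) = 1 + ln([27, 6, 29, 33])
ln([27, 6, 29, 33]) = 1 + ln([6, 29, 33])
ln([6, 29, 33]) = 1 + ln([29, 33])
ln([29, 33]) = 1 + ln([33])
ln([33]) = 1 + ln([])
ln([]) = 0  (base case)
Unwinding: 1 + 1 + 1 + 1 + 1 + 1 + 1 + 1 + 1 + 0 = 9

9


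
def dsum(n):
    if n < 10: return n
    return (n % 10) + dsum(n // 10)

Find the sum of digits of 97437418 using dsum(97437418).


dsum(97437418) = 8 + dsum(9743741)
dsum(9743741) = 1 + dsum(974374)
dsum(974374) = 4 + dsum(97437)
dsum(97437) = 7 + dsum(9743)
dsum(9743) = 3 + dsum(974)
dsum(974) = 4 + dsum(97)
dsum(97) = 7 + dsum(9)
dsum(9) = 9  (base case)
Total: 8 + 1 + 4 + 7 + 3 + 4 + 7 + 9 = 43

43


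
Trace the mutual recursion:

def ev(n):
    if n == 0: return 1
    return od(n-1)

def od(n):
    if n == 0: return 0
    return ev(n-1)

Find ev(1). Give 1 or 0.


ev(1) = od(0)
od(0) = 0  (base case)
Result: 0

0


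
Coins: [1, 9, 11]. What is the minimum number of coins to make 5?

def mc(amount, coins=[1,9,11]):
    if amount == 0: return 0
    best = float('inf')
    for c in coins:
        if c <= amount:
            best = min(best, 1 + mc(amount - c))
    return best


Building up with DP:
mc(0) = 0
mc(1) = min(1+mc(0)=1+0=1) = 1
mc(2) = min(1+mc(1)=1+1=2) = 2
mc(3) = min(1+mc(2)=1+2=3) = 3
mc(4) = min(1+mc(3)=1+3=4) = 4
mc(5) = min(1+mc(4)=1+4=5) = 5

5


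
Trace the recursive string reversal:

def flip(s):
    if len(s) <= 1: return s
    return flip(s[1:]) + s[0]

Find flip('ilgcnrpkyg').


flip('ilgcnrpkyg') = flip('lgcnrpkyg') + 'i'
flip('lgcnrpkyg') = flip('gcnrpkyg') + 'l'
flip('gcnrpkyg') = flip('cnrpkyg') + 'g'
flip('cnrpkyg') = flip('nrpkyg') + 'c'
flip('nrpkyg') = flip('rpkyg') + 'n'
flip('rpkyg') = flip('pkyg') + 'r'
flip('pkyg') = flip('kyg') + 'p'
flip('kyg') = flip('yg') + 'k'
flip('yg') = flip('g') + 'y'
flip('g') = 'g'  (base case)
Concatenating: 'g' + 'y' + 'k' + 'p' + 'r' + 'n' + 'c' + 'g' + 'l' + 'i' = 'gykprncgli'

gykprncgli


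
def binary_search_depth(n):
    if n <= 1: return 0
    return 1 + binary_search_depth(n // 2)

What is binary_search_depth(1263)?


1263 / 2 = 631
631 / 2 = 315
315 / 2 = 157
157 / 2 = 78
78 / 2 = 39
39 / 2 = 19
19 / 2 = 9
9 / 2 = 4
4 / 2 = 2
2 / 2 = 1
Reached 1 after 10 halvings

10


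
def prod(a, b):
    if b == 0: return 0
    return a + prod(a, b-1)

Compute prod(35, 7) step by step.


prod(35, 7) = 35 + prod(35, 6)
prod(35, 6) = 35 + prod(35, 5)
prod(35, 5) = 35 + prod(35, 4)
prod(35, 4) = 35 + prod(35, 3)
prod(35, 3) = 35 + prod(35, 2)
prod(35, 2) = 35 + prod(35, 1)
prod(35, 1) = 35 + prod(35, 0)
prod(35, 0) = 0  (base case)
Total: 35 + 35 + 35 + 35 + 35 + 35 + 35 + 0 = 245

245


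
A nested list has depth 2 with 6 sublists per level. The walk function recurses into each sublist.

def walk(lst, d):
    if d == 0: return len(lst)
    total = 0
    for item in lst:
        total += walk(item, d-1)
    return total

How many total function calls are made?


At depth 0 (root): 1 call
At depth 1: each of 1 parents calls walk on 6 children = 6 calls
At depth 2: each of 6 parents calls walk on 6 children = 36 calls
Total: 1 + 6 + 36 = 43

43


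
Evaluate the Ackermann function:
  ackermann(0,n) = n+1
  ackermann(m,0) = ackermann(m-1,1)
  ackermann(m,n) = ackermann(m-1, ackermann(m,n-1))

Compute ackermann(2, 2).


ackermann(2, 2) = ackermann(1, ackermann(2, 1))
  ackermann(2, 1) = ackermann(1, ackermann(2, 0))
    ackermann(2, 0) = ackermann(1, 1)
      ackermann(1, 1) = ackermann(0, ackermann(1, 0))
        ackermann(1, 0) = ackermann(0, 1)
          ackermann(0, 1) = 2
        = ackermann(0, 2)
        ackermann(0, 2) = 3
    = ackermann(1, 3)
    ackermann(1, 3) = ackermann(0, ackermann(1, 2))
      ackermann(1, 2) = ackermann(0, ackermann(1, 1))
        ackermann(1, 1) = ackermann(0, ackermann(1, 0))
          ackermann(1, 0) = ackermann(0, 1)
          ackermann(0, 1) = 2
          = ackermann(0, 2)
          ackermann(0, 2) = 3
        = ackermann(0, 3)
        ackermann(0, 3) = 4
      = ackermann(0, 4)
      ackermann(0, 4) = 5
  = ackermann(1, 5)
  ackermann(1, 5) = ackermann(0, ackermann(1, 4))
    ackermann(1, 4) = ackermann(0, ackermann(1, 3))
      ackermann(1, 3) = ackermann(0, ackermann(1, 2))
        ackermann(1, 2) = ackermann(0, ackermann(1, 1))
... (trace truncated)
Result: ackermann(2, 2) = 7

7


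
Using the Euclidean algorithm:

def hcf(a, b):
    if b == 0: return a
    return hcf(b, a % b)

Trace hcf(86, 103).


hcf(86, 103) = hcf(103, 86)
hcf(103, 86) = hcf(86, 17)
hcf(86, 17) = hcf(17, 1)
hcf(17, 1) = hcf(1, 0)
hcf(1, 0) = 1  (base case)

1


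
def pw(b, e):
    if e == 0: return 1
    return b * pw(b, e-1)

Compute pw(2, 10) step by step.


pw(2, 10)
= 2 * pw(2, 9)
= 2 * 2 * pw(2, 8)
= 2 * 2 * 2 * pw(2, 7)
= 2 * 2 * 2 * 2 * pw(2, 6)
= 2 * 2 * 2 * 2 * 2 * pw(2, 5)
= 2 * 2 * 2 * 2 * 2 * 2 * pw(2, 4)
= 2 * 2 * 2 * 2 * 2 * 2 * 2 * pw(2, 3)
= 2 * 2 * 2 * 2 * 2 * 2 * 2 * 2 * pw(2, 2)
= 2 * 2 * 2 * 2 * 2 * 2 * 2 * 2 * 2 * pw(2, 1)
= 2 * 2 * 2 * 2 * 2 * 2 * 2 * 2 * 2 * 2 * pw(2, 0)
= 2 * 2 * 2 * 2 * 2 * 2 * 2 * 2 * 2 * 2 * 1
= 1024

1024


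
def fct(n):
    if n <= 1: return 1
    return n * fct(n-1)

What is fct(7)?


fct(7)
= 7 * fct(6)
= 7 * 6 * fct(5)
= 7 * 6 * 5 * fct(4)
= 7 * 6 * 5 * 4 * fct(3)
= 7 * 6 * 5 * 4 * 3 * fct(2)
= 7 * 6 * 5 * 4 * 3 * 2 * fct(1)
= 7 * 6 * 5 * 4 * 3 * 2 * 1
= 5040

5040


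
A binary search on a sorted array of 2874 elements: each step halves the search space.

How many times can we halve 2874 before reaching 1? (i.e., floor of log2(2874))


2874 / 2 = 1437
1437 / 2 = 718
718 / 2 = 359
359 / 2 = 179
179 / 2 = 89
89 / 2 = 44
44 / 2 = 22
22 / 2 = 11
11 / 2 = 5
5 / 2 = 2
2 / 2 = 1
Reached 1 after 11 halvings

11


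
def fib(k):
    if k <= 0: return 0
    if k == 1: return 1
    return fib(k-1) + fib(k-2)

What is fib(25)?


Computing fib(25) bottom-up:
fib(0) = 0
fib(1) = 1
fib(2) = fib(1) + fib(0) = 1 + 0 = 1
fib(3) = fib(2) + fib(1) = 1 + 1 = 2
fib(4) = fib(3) + fib(2) = 2 + 1 = 3
fib(5) = fib(4) + fib(3) = 3 + 2 = 5
fib(6) = fib(5) + fib(4) = 5 + 3 = 8
fib(7) = fib(6) + fib(5) = 8 + 5 = 13
fib(8) = fib(7) + fib(6) = 13 + 8 = 21
fib(9) = fib(8) + fib(7) = 21 + 13 = 34
fib(10) = fib(9) + fib(8) = 34 + 21 = 55
fib(11) = fib(10) + fib(9) = 55 + 34 = 89
fib(12) = fib(11) + fib(10) = 89 + 55 = 144
fib(13) = fib(12) + fib(11) = 144 + 89 = 233
fib(14) = fib(13) + fib(12) = 233 + 144 = 377
fib(15) = fib(14) + fib(13) = 377 + 233 = 610
fib(16) = fib(15) + fib(14) = 610 + 377 = 987
fib(17) = fib(16) + fib(15) = 987 + 610 = 1597
fib(18) = fib(17) + fib(16) = 1597 + 987 = 2584
fib(19) = fib(18) + fib(17) = 2584 + 1597 = 4181
fib(20) = fib(19) + fib(18) = 4181 + 2584 = 6765
fib(21) = fib(20) + fib(19) = 6765 + 4181 = 10946
fib(22) = fib(21) + fib(20) = 10946 + 6765 = 17711
fib(23) = fib(22) + fib(21) = 17711 + 10946 = 28657
fib(24) = fib(23) + fib(22) = 28657 + 17711 = 46368
fib(25) = fib(24) + fib(23) = 46368 + 28657 = 75025

75025


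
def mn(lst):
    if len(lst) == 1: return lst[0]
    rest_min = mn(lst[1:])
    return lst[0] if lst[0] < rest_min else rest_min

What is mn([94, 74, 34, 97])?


mn([94, 74, 34, 97]): compare 94 with mn([74, 34, 97])
mn([74, 34, 97]): compare 74 with mn([34, 97])
mn([34, 97]): compare 34 with mn([97])
mn([97]) = 97  (base case)
Compare 34 with 97 -> 34
Compare 74 with 34 -> 34
Compare 94 with 34 -> 34

34


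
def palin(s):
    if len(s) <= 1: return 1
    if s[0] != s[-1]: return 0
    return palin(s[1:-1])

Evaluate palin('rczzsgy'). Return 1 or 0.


palin('rczzsgy'): s[0]='r' != s[-1]='y' -> return 0
Result: 0 (not a palindrome)

0


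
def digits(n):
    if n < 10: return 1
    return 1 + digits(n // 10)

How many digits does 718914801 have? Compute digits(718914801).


digits(718914801) = 1 + digits(71891480)
digits(71891480) = 1 + digits(7189148)
digits(7189148) = 1 + digits(718914)
digits(718914) = 1 + digits(71891)
digits(71891) = 1 + digits(7189)
digits(7189) = 1 + digits(718)
digits(718) = 1 + digits(71)
digits(71) = 1 + digits(7)
digits(7) = 1  (base case: 7 < 10)
Unwinding: 1 + 1 + 1 + 1 + 1 + 1 + 1 + 1 + 1 = 9

9


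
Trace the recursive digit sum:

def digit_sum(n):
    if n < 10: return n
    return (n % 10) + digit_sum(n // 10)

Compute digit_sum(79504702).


digit_sum(79504702) = 2 + digit_sum(7950470)
digit_sum(7950470) = 0 + digit_sum(795047)
digit_sum(795047) = 7 + digit_sum(79504)
digit_sum(79504) = 4 + digit_sum(7950)
digit_sum(7950) = 0 + digit_sum(795)
digit_sum(795) = 5 + digit_sum(79)
digit_sum(79) = 9 + digit_sum(7)
digit_sum(7) = 7  (base case)
Total: 2 + 0 + 7 + 4 + 0 + 5 + 9 + 7 = 34

34


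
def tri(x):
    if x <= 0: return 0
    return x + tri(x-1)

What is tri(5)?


tri(5)
= 5 + 4 + 3 + 2 + 1 + tri(0)
= 5 + 4 + 3 + 2 + 1 + 0
= 15

15


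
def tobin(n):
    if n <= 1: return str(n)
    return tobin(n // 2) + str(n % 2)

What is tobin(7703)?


tobin(7703) = tobin(3851) + '1'
tobin(3851) = tobin(1925) + '1'
tobin(1925) = tobin(962) + '1'
tobin(962) = tobin(481) + '0'
tobin(481) = tobin(240) + '1'
tobin(240) = tobin(120) + '0'
tobin(120) = tobin(60) + '0'
tobin(60) = tobin(30) + '0'
tobin(30) = tobin(15) + '0'
tobin(15) = tobin(7) + '1'
tobin(7) = tobin(3) + '1'
tobin(3) = tobin(1) + '1'
tobin(1) = '1'  (base case)
Concatenating: '1' + '1' + '1' + '1' + '0' + '0' + '0' + '0' + '1' + '0' + '1' + '1' + '1' = '1111000010111'

1111000010111


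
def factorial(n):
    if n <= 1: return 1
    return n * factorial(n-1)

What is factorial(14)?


factorial(14)
= 14 * factorial(13)
= 14 * 13 * factorial(12)
= 14 * 13 * 12 * factorial(11)
= 14 * 13 * 12 * 11 * factorial(10)
= 14 * 13 * 12 * 11 * 10 * factorial(9)
= 14 * 13 * 12 * 11 * 10 * 9 * factorial(8)
= 14 * 13 * 12 * 11 * 10 * 9 * 8 * factorial(7)
= 14 * 13 * 12 * 11 * 10 * 9 * 8 * 7 * factorial(6)
= 14 * 13 * 12 * 11 * 10 * 9 * 8 * 7 * 6 * factorial(5)
= 14 * 13 * 12 * 11 * 10 * 9 * 8 * 7 * 6 * 5 * factorial(4)
= 14 * 13 * 12 * 11 * 10 * 9 * 8 * 7 * 6 * 5 * 4 * factorial(3)
= 14 * 13 * 12 * 11 * 10 * 9 * 8 * 7 * 6 * 5 * 4 * 3 * factorial(2)
= 14 * 13 * 12 * 11 * 10 * 9 * 8 * 7 * 6 * 5 * 4 * 3 * 2 * factorial(1)
= 14 * 13 * 12 * 11 * 10 * 9 * 8 * 7 * 6 * 5 * 4 * 3 * 2 * 1
= 87178291200

87178291200


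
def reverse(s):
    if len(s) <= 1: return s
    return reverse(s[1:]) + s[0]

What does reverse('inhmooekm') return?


reverse('inhmooekm') = reverse('nhmooekm') + 'i'
reverse('nhmooekm') = reverse('hmooekm') + 'n'
reverse('hmooekm') = reverse('mooekm') + 'h'
reverse('mooekm') = reverse('ooekm') + 'm'
reverse('ooekm') = reverse('oekm') + 'o'
reverse('oekm') = reverse('ekm') + 'o'
reverse('ekm') = reverse('km') + 'e'
reverse('km') = reverse('m') + 'k'
reverse('m') = 'm'  (base case)
Concatenating: 'm' + 'k' + 'e' + 'o' + 'o' + 'm' + 'h' + 'n' + 'i' = 'mkeoomhni'

mkeoomhni


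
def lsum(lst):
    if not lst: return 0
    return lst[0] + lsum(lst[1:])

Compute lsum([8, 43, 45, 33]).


lsum([8, 43, 45, 33]) = 8 + lsum([43, 45, 33])
lsum([43, 45, 33]) = 43 + lsum([45, 33])
lsum([45, 33]) = 45 + lsum([33])
lsum([33]) = 33 + lsum([])
lsum([]) = 0  (base case)
Total: 8 + 43 + 45 + 33 + 0 = 129

129


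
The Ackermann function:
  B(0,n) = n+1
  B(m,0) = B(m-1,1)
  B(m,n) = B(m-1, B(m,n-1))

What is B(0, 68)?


B(0, 68) = 69
Result: B(0, 68) = 69

69


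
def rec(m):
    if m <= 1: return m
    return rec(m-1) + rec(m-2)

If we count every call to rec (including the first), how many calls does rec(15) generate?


Let C(n) = total calls for rec(n)
C(0) = 1, C(1) = 1
C(2) = 1 + C(1) + C(0) = 1 + 1 + 1 = 3
C(3) = 1 + C(2) + C(1) = 1 + 3 + 1 = 5
C(4) = 1 + C(3) + C(2) = 1 + 5 + 3 = 9
C(5) = 1 + C(4) + C(3) = 1 + 9 + 5 = 15
C(6) = 1 + C(5) + C(4) = 1 + 15 + 9 = 25
C(7) = 1 + C(6) + C(5) = 1 + 25 + 15 = 41
C(8) = 1 + C(7) + C(6) = 1 + 41 + 25 = 67
C(9) = 1 + C(8) + C(7) = 1 + 67 + 41 = 109
C(10) = 1 + C(9) + C(8) = 1 + 109 + 67 = 177
C(11) = 1 + C(10) + C(9) = 1 + 177 + 109 = 287
C(12) = 1 + C(11) + C(10) = 1 + 287 + 177 = 465
C(13) = 1 + C(12) + C(11) = 1 + 465 + 287 = 753
C(14) = 1 + C(13) + C(12) = 1 + 753 + 465 = 1219
C(15) = 1 + C(14) + C(13) = 1 + 1219 + 753 = 1973

1973


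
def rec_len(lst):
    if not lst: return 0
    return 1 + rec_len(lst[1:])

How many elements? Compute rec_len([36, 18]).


rec_len([36, 18]) = 1 + rec_len([18])
rec_len([18]) = 1 + rec_len([])
rec_len([]) = 0  (base case)
Unwinding: 1 + 1 + 0 = 2

2


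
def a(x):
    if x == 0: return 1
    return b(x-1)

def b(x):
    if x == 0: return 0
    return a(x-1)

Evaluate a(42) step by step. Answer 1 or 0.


a(42) = b(41)
b(41) = a(40)
a(40) = b(39)
b(39) = a(38)
a(38) = b(37)
b(37) = a(36)
a(36) = b(35)
b(35) = a(34)
a(34) = b(33)
b(33) = a(32)
a(32) = b(31)
b(31) = a(30)
a(30) = b(29)
b(29) = a(28)
a(28) = b(27)
b(27) = a(26)
a(26) = b(25)
b(25) = a(24)
a(24) = b(23)
b(23) = a(22)
a(22) = b(21)
b(21) = a(20)
a(20) = b(19)
b(19) = a(18)
a(18) = b(17)
b(17) = a(16)
a(16) = b(15)
b(15) = a(14)
a(14) = b(13)
b(13) = a(12)
a(12) = b(11)
b(11) = a(10)
a(10) = b(9)
b(9) = a(8)
a(8) = b(7)
b(7) = a(6)
a(6) = b(5)
b(5) = a(4)
a(4) = b(3)
b(3) = a(2)
a(2) = b(1)
b(1) = a(0)
a(0) = 1  (base case)
Result: 1

1


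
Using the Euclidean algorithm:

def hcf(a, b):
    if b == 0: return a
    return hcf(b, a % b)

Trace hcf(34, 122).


hcf(34, 122) = hcf(122, 34)
hcf(122, 34) = hcf(34, 20)
hcf(34, 20) = hcf(20, 14)
hcf(20, 14) = hcf(14, 6)
hcf(14, 6) = hcf(6, 2)
hcf(6, 2) = hcf(2, 0)
hcf(2, 0) = 2  (base case)

2


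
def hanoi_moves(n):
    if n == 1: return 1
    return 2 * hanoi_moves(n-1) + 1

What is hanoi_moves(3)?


hanoi_moves(3) = 2 * hanoi_moves(2) + 1
hanoi_moves(2) = 2 * hanoi_moves(1) + 1
hanoi_moves(1) = 1  (base case)
hanoi_moves(2) = 2 * 1 + 1 = 3
hanoi_moves(3) = 2 * 3 + 1 = 7

7


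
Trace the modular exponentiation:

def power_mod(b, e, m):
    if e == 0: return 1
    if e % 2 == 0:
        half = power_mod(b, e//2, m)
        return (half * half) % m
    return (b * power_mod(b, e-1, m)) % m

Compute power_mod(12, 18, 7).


power_mod(12, 18, 7): e is even, compute power_mod(12, 9, 7)
  power_mod(12, 9, 7): e is odd, compute power_mod(12, 8, 7)
    power_mod(12, 8, 7): e is even, compute power_mod(12, 4, 7)
      power_mod(12, 4, 7): e is even, compute power_mod(12, 2, 7)
        power_mod(12, 2, 7): e is even, compute power_mod(12, 1, 7)
          power_mod(12, 1, 7): e is odd, compute power_mod(12, 0, 7)
          power_mod(12, 0, 7) = 1
          (12 * 1) % 7 = 5
        half=5, (5*5) % 7 = 4
      half=4, (4*4) % 7 = 2
    half=2, (2*2) % 7 = 4
  (12 * 4) % 7 = 6
half=6, (6*6) % 7 = 1

1


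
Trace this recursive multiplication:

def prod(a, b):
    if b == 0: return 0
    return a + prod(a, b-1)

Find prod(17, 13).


prod(17, 13) = 17 + prod(17, 12)
prod(17, 12) = 17 + prod(17, 11)
prod(17, 11) = 17 + prod(17, 10)
prod(17, 10) = 17 + prod(17, 9)
prod(17, 9) = 17 + prod(17, 8)
prod(17, 8) = 17 + prod(17, 7)
prod(17, 7) = 17 + prod(17, 6)
prod(17, 6) = 17 + prod(17, 5)
prod(17, 5) = 17 + prod(17, 4)
prod(17, 4) = 17 + prod(17, 3)
prod(17, 3) = 17 + prod(17, 2)
prod(17, 2) = 17 + prod(17, 1)
prod(17, 1) = 17 + prod(17, 0)
prod(17, 0) = 0  (base case)
Total: 17 + 17 + 17 + 17 + 17 + 17 + 17 + 17 + 17 + 17 + 17 + 17 + 17 + 0 = 221

221


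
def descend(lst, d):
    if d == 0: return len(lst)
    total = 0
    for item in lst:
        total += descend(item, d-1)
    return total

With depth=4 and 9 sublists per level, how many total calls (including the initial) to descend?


At depth 0 (root): 1 call
At depth 1: each of 1 parents calls descend on 9 children = 9 calls
At depth 2: each of 9 parents calls descend on 9 children = 81 calls
At depth 3: each of 81 parents calls descend on 9 children = 729 calls
At depth 4: each of 729 parents calls descend on 9 children = 6561 calls
Total: 1 + 9 + 81 + 729 + 6561 = 7381

7381


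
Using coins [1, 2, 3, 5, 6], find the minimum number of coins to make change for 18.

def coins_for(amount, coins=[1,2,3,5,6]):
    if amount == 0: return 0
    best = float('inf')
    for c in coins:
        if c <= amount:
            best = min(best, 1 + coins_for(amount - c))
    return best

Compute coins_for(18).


Building up with DP:
coins_for(0) = 0
coins_for(1) = min(1+coins_for(0)=1+0=1) = 1
coins_for(2) = min(1+coins_for(1)=1+1=2, 1+coins_for(0)=1+0=1) = 1
coins_for(3) = min(1+coins_for(2)=1+1=2, 1+coins_for(1)=1+1=2, 1+coins_for(0)=1+0=1) = 1
coins_for(4) = min(1+coins_for(3)=1+1=2, 1+coins_for(2)=1+1=2, 1+coins_for(1)=1+1=2) = 2
coins_for(5) = min(1+coins_for(4)=1+2=3, 1+coins_for(3)=1+1=2, 1+coins_for(2)=1+1=2, 1+coins_for(0)=1+0=1) = 1
coins_for(6) = min(1+coins_for(5)=1+1=2, 1+coins_for(4)=1+2=3, 1+coins_for(3)=1+1=2, 1+coins_for(1)=1+1=2, 1+coins_for(0)=1+0=1) = 1
coins_for(7) = min(1+coins_for(6)=1+1=2, 1+coins_for(5)=1+1=2, 1+coins_for(4)=1+2=3, 1+coins_for(2)=1+1=2, 1+coins_for(1)=1+1=2) = 2
coins_for(8) = min(1+coins_for(7)=1+2=3, 1+coins_for(6)=1+1=2, 1+coins_for(5)=1+1=2, 1+coins_for(3)=1+1=2, 1+coins_for(2)=1+1=2) = 2
coins_for(9) = min(1+coins_for(8)=1+2=3, 1+coins_for(7)=1+2=3, 1+coins_for(6)=1+1=2, 1+coins_for(4)=1+2=3, 1+coins_for(3)=1+1=2) = 2
coins_for(10) = min(1+coins_for(9)=1+2=3, 1+coins_for(8)=1+2=3, 1+coins_for(7)=1+2=3, 1+coins_for(5)=1+1=2, 1+coins_for(4)=1+2=3) = 2
coins_for(11) = min(1+coins_for(10)=1+2=3, 1+coins_for(9)=1+2=3, 1+coins_for(8)=1+2=3, 1+coins_for(6)=1+1=2, 1+coins_for(5)=1+1=2) = 2
coins_for(12) = min(1+coins_for(11)=1+2=3, 1+coins_for(10)=1+2=3, 1+coins_for(9)=1+2=3, 1+coins_for(7)=1+2=3, 1+coins_for(6)=1+1=2) = 2
coins_for(13) = min(1+coins_for(12)=1+2=3, 1+coins_for(11)=1+2=3, 1+coins_for(10)=1+2=3, 1+coins_for(8)=1+2=3, 1+coins_for(7)=1+2=3) = 3
coins_for(14) = min(1+coins_for(13)=1+3=4, 1+coins_for(12)=1+2=3, 1+coins_for(11)=1+2=3, 1+coins_for(9)=1+2=3, 1+coins_for(8)=1+2=3) = 3
coins_for(15) = min(1+coins_for(14)=1+3=4, 1+coins_for(13)=1+3=4, 1+coins_for(12)=1+2=3, 1+coins_for(10)=1+2=3, 1+coins_for(9)=1+2=3) = 3
coins_for(16) = min(1+coins_for(15)=1+3=4, 1+coins_for(14)=1+3=4, 1+coins_for(13)=1+3=4, 1+coins_for(11)=1+2=3, 1+coins_for(10)=1+2=3) = 3
coins_for(17) = min(1+coins_for(16)=1+3=4, 1+coins_for(15)=1+3=4, 1+coins_for(14)=1+3=4, 1+coins_for(12)=1+2=3, 1+coins_for(11)=1+2=3) = 3
coins_for(18) = min(1+coins_for(17)=1+3=4, 1+coins_for(16)=1+3=4, 1+coins_for(15)=1+3=4, 1+coins_for(13)=1+3=4, 1+coins_for(12)=1+2=3) = 3

3


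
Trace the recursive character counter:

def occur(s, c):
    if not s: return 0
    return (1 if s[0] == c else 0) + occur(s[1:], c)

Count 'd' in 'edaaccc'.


s[0]='e' != 'd' -> 0
s[0]='d' == 'd' -> 1
s[0]='a' != 'd' -> 0
s[0]='a' != 'd' -> 0
s[0]='c' != 'd' -> 0
s[0]='c' != 'd' -> 0
s[0]='c' != 'd' -> 0
Sum: 0 + 1 + 0 + 0 + 0 + 0 + 0 = 1

1


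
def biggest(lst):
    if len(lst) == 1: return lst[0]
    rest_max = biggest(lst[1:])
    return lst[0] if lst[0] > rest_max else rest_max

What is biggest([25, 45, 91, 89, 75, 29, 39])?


biggest([25, 45, 91, 89, 75, 29, 39]): compare 25 with biggest([45, 91, 89, 75, 29, 39])
biggest([45, 91, 89, 75, 29, 39]): compare 45 with biggest([91, 89, 75, 29, 39])
biggest([91, 89, 75, 29, 39]): compare 91 with biggest([89, 75, 29, 39])
biggest([89, 75, 29, 39]): compare 89 with biggest([75, 29, 39])
biggest([75, 29, 39]): compare 75 with biggest([29, 39])
biggest([29, 39]): compare 29 with biggest([39])
biggest([39]) = 39  (base case)
Compare 29 with 39 -> 39
Compare 75 with 39 -> 75
Compare 89 with 75 -> 89
Compare 91 with 89 -> 91
Compare 45 with 91 -> 91
Compare 25 with 91 -> 91

91


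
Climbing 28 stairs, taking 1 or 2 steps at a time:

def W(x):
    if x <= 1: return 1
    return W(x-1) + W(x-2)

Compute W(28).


Building up from base cases:
W(0) = 1
W(1) = 1
W(2) = W(1) + W(0) = 1 + 1 = 2
W(3) = W(2) + W(1) = 2 + 1 = 3
W(4) = W(3) + W(2) = 3 + 2 = 5
W(5) = W(4) + W(3) = 5 + 3 = 8
W(6) = W(5) + W(4) = 8 + 5 = 13
W(7) = W(6) + W(5) = 13 + 8 = 21
W(8) = W(7) + W(6) = 21 + 13 = 34
W(9) = W(8) + W(7) = 34 + 21 = 55
W(10) = W(9) + W(8) = 55 + 34 = 89
W(11) = W(10) + W(9) = 89 + 55 = 144
W(12) = W(11) + W(10) = 144 + 89 = 233
W(13) = W(12) + W(11) = 233 + 144 = 377
W(14) = W(13) + W(12) = 377 + 233 = 610
W(15) = W(14) + W(13) = 610 + 377 = 987
W(16) = W(15) + W(14) = 987 + 610 = 1597
W(17) = W(16) + W(15) = 1597 + 987 = 2584
W(18) = W(17) + W(16) = 2584 + 1597 = 4181
W(19) = W(18) + W(17) = 4181 + 2584 = 6765
W(20) = W(19) + W(18) = 6765 + 4181 = 10946
W(21) = W(20) + W(19) = 10946 + 6765 = 17711
W(22) = W(21) + W(20) = 17711 + 10946 = 28657
W(23) = W(22) + W(21) = 28657 + 17711 = 46368
W(24) = W(23) + W(22) = 46368 + 28657 = 75025
W(25) = W(24) + W(23) = 75025 + 46368 = 121393
W(26) = W(25) + W(24) = 121393 + 75025 = 196418
W(27) = W(26) + W(25) = 196418 + 121393 = 317811
W(28) = W(27) + W(26) = 317811 + 196418 = 514229

514229


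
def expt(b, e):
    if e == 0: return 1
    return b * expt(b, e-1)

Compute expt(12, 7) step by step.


expt(12, 7)
= 12 * expt(12, 6)
= 12 * 12 * expt(12, 5)
= 12 * 12 * 12 * expt(12, 4)
= 12 * 12 * 12 * 12 * expt(12, 3)
= 12 * 12 * 12 * 12 * 12 * expt(12, 2)
= 12 * 12 * 12 * 12 * 12 * 12 * expt(12, 1)
= 12 * 12 * 12 * 12 * 12 * 12 * 12 * expt(12, 0)
= 12 * 12 * 12 * 12 * 12 * 12 * 12 * 1
= 35831808

35831808
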